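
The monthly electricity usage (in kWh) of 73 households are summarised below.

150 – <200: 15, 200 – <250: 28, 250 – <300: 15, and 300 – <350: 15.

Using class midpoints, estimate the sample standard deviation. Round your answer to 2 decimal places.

51.93

Midpoints: 175, 225, 275, 325
n = 73, Σfm = 17925, mean = 245.5479
Σfm² = 4595625
Σf(m − x̄)² = Σfm² − (Σfm)²/n = 4595625 − 17925²/73 = 194178.0822
Sample variance = 194178.0822 / 72 = 2696.9178
Standard deviation = √2696.9178 = 51.9319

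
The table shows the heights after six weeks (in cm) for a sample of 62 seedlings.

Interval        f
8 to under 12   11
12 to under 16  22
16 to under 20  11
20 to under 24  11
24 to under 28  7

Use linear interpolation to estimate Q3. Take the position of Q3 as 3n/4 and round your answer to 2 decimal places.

20.91

Cumulative frequencies: 11, 33, 44, 55, 62
n = 62; position = 3n/4 = 46.5.
This falls in the class 20 to under 24: L = 20, F = 44, f = 11, h = 4.
Upper quartile ≈ 20 + ((46.5 − 44) / 11) × 4 = 20.9091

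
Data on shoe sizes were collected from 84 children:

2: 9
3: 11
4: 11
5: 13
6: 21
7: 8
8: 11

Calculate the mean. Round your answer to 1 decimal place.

Values: 2, 3, 4, 5, 6, 7, 8
Σfx = 9×2 + 11×3 + 11×4 + 13×5 + 21×6 + 8×7 + 11×8 = 430
n = Σf = 84
Mean = 430 / 84 = 5.1190

5.1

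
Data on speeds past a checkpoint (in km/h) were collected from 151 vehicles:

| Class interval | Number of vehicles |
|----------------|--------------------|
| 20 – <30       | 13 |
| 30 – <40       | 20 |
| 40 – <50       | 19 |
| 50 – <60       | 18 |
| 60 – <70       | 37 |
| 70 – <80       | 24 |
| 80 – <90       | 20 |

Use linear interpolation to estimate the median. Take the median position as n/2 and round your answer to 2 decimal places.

Cumulative frequencies: 13, 33, 52, 70, 107, 131, 151
n = 151; position = n/2 = 75.5.
This falls in the class 60 – <70: L = 60, F = 70, f = 37, h = 10.
Median ≈ 60 + ((75.5 − 70) / 37) × 10 = 61.4865

61.49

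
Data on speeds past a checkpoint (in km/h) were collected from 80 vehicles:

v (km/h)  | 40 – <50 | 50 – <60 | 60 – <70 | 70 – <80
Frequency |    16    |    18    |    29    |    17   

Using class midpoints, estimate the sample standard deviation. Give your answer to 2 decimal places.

Midpoints: 45, 55, 65, 75
n = 80, Σfm = 4870, mean = 60.8750
Σfm² = 305000
Σf(m − x̄)² = Σfm² − (Σfm)²/n = 305000 − 4870²/80 = 8538.7500
Sample variance = 8538.7500 / 79 = 108.0854
Standard deviation = √108.0854 = 10.3964

10.40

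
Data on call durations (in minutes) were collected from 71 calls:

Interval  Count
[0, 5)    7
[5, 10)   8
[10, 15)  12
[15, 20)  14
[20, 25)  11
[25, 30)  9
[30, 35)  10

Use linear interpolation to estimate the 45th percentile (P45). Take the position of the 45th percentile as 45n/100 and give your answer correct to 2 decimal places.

16.77

Cumulative frequencies: 7, 15, 27, 41, 52, 61, 71
n = 71; position = 45n/100 = 31.95.
This falls in the class [15, 20): L = 15, F = 27, f = 14, h = 5.
45th percentile ≈ 15 + ((31.95 − 27) / 14) × 5 = 16.7679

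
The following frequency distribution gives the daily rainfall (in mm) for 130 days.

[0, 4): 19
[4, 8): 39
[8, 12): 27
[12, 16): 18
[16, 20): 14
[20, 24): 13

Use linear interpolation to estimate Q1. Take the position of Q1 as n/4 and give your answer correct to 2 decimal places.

Cumulative frequencies: 19, 58, 85, 103, 117, 130
n = 130; position = n/4 = 32.5.
This falls in the class [4, 8): L = 4, F = 19, f = 39, h = 4.
Lower quartile ≈ 4 + ((32.5 − 19) / 39) × 4 = 5.3846

5.38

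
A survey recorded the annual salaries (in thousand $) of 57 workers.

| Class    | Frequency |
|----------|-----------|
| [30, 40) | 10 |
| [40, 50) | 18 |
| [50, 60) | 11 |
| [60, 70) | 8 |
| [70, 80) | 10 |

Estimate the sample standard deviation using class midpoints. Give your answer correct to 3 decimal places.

13.644

Midpoints: 35, 45, 55, 65, 75
n = 57, Σfm = 3035, mean = 53.2456
Σfm² = 172025
Σf(m − x̄)² = Σfm² − (Σfm)²/n = 172025 − 3035²/57 = 10424.5614
Sample variance = 10424.5614 / 56 = 186.1529
Standard deviation = √186.1529 = 13.6438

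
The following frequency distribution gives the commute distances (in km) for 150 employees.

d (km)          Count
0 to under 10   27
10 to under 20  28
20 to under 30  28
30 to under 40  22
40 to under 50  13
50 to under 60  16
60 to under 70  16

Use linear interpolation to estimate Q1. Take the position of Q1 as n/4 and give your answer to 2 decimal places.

Cumulative frequencies: 27, 55, 83, 105, 118, 134, 150
n = 150; position = n/4 = 37.5.
This falls in the class 10 to under 20: L = 10, F = 27, f = 28, h = 10.
Lower quartile ≈ 10 + ((37.5 − 27) / 28) × 10 = 13.7500

13.75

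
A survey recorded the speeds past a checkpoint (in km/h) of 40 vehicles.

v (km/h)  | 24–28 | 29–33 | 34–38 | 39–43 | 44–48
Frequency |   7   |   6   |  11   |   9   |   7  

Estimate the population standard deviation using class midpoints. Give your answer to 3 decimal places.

Midpoints: 26, 31, 36, 41, 46
n = 40, Σfm = 1455, mean = 36.3750
Σfm² = 54695
Σf(m − x̄)² = Σfm² − (Σfm)²/n = 54695 − 1455²/40 = 1769.3750
Population variance = 1769.3750 / 40 = 44.2344
Standard deviation = √44.2344 = 6.6509

6.651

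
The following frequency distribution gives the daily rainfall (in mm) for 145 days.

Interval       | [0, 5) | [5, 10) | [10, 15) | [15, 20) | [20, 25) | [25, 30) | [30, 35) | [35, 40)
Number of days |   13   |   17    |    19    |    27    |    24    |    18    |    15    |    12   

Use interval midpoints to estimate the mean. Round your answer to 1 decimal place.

Midpoints: 2.5, 7.5, 12.5, 17.5, 22.5, 27.5, 32.5, 37.5
Σfm = 13×2.5 + 17×7.5 + 19×12.5 + 27×17.5 + 24×22.5 + 18×27.5 + 15×32.5 + 12×37.5 = 2842.5
n = Σf = 145
Mean = 2842.5 / 145 = 19.6034

19.6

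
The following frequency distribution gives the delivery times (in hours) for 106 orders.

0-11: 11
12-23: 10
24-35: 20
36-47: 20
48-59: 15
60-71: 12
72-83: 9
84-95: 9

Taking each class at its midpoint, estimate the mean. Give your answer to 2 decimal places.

44.78

Midpoints: 5.5, 17.5, 29.5, 41.5, 53.5, 65.5, 77.5, 89.5
Σfm = 11×5.5 + 10×17.5 + 20×29.5 + 20×41.5 + 15×53.5 + 12×65.5 + 9×77.5 + 9×89.5 = 4747
n = Σf = 106
Mean = 4747 / 106 = 44.7830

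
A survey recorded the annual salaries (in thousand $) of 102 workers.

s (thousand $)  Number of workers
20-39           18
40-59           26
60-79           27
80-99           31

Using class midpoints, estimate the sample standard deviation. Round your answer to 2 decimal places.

Midpoints: 29.5, 49.5, 69.5, 89.5
n = 102, Σfm = 6469, mean = 63.4216
Σfm² = 458105.5
Σf(m − x̄)² = Σfm² − (Σfm)²/n = 458105.5 − 6469²/102 = 47831.3725
Sample variance = 47831.3725 / 101 = 473.5779
Standard deviation = √473.5779 = 21.7618

21.76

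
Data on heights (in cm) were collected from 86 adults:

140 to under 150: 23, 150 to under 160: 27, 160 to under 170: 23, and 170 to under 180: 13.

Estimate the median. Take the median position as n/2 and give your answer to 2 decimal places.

157.41

Cumulative frequencies: 23, 50, 73, 86
n = 86; position = n/2 = 43.
This falls in the class 150 to under 160: L = 150, F = 23, f = 27, h = 10.
Median ≈ 150 + ((43 − 23) / 27) × 10 = 157.4074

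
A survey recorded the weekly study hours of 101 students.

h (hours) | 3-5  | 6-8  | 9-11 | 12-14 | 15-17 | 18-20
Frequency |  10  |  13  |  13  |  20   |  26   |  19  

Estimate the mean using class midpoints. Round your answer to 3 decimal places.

Midpoints: 4, 7, 10, 13, 16, 19
Σfm = 10×4 + 13×7 + 13×10 + 20×13 + 26×16 + 19×19 = 1298
n = Σf = 101
Mean = 1298 / 101 = 12.8515

12.851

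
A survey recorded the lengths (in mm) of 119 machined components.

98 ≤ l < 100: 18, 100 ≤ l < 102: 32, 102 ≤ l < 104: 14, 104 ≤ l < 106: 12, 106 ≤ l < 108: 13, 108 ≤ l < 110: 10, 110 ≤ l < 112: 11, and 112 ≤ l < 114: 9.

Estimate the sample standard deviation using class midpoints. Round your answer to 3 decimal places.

4.481

Midpoints: 99, 101, 103, 105, 107, 109, 111, 113
n = 119, Σfm = 12435, mean = 104.4958
Σfm² = 1301775
Σf(m − x̄)² = Σfm² − (Σfm)²/n = 1301775 − 12435²/119 = 2369.7479
Sample variance = 2369.7479 / 118 = 20.0826
Standard deviation = √20.0826 = 4.4814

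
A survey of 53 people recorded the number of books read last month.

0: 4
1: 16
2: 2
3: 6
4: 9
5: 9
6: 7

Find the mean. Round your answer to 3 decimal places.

3.038

Values: 0, 1, 2, 3, 4, 5, 6
Σfx = 4×0 + 16×1 + 2×2 + 6×3 + 9×4 + 9×5 + 7×6 = 161
n = Σf = 53
Mean = 161 / 53 = 3.0377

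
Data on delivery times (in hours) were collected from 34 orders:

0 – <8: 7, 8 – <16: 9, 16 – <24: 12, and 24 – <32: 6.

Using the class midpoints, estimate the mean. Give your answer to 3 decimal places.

16.000

Midpoints: 4, 12, 20, 28
Σfm = 7×4 + 9×12 + 12×20 + 6×28 = 544
n = Σf = 34
Mean = 544 / 34 = 16.0000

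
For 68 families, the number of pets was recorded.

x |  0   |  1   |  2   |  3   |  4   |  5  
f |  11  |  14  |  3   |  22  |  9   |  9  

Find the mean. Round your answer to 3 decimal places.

Values: 0, 1, 2, 3, 4, 5
Σfx = 11×0 + 14×1 + 3×2 + 22×3 + 9×4 + 9×5 = 167
n = Σf = 68
Mean = 167 / 68 = 2.4559

2.456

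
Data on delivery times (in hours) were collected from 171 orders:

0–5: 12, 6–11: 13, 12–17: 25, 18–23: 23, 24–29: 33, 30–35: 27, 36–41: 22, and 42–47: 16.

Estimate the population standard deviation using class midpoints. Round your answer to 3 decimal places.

11.975

Midpoints: 2.5, 8.5, 14.5, 20.5, 26.5, 32.5, 38.5, 44.5
n = 171, Σfm = 4285.5, mean = 25.0614
Σfm² = 131922.75
Σf(m − x̄)² = Σfm² − (Σfm)²/n = 131922.75 − 4285.5²/171 = 24522.1053
Population variance = 24522.1053 / 171 = 143.4041
Standard deviation = √143.4041 = 11.9751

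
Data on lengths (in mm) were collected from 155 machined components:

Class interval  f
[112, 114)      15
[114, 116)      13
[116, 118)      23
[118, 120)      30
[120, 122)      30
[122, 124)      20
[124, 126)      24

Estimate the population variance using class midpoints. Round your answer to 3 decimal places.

13.449

Midpoints: 113, 115, 117, 119, 121, 123, 125
n = 155, Σfm = 18541, mean = 119.6194
Σfm² = 2219947
Σf(m − x̄)² = Σfm² − (Σfm)²/n = 2219947 − 18541²/155 = 2084.5419
Population variance = 2084.5419 / 155 = 13.4487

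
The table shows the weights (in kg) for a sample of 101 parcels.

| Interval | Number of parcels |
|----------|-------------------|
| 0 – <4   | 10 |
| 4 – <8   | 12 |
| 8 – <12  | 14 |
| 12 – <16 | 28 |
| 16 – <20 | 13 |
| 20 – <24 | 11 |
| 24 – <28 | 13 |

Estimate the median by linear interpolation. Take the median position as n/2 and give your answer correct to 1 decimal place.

Cumulative frequencies: 10, 22, 36, 64, 77, 88, 101
n = 101; position = n/2 = 50.5.
This falls in the class 12 – <16: L = 12, F = 36, f = 28, h = 4.
Median ≈ 12 + ((50.5 − 36) / 28) × 4 = 14.0714

14.1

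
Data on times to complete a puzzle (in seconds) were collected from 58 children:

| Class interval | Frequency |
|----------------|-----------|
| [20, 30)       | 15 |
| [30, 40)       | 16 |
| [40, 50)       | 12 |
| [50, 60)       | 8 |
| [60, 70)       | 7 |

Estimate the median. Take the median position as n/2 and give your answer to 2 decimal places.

Cumulative frequencies: 15, 31, 43, 51, 58
n = 58; position = n/2 = 29.
This falls in the class [30, 40): L = 30, F = 15, f = 16, h = 10.
Median ≈ 30 + ((29 − 15) / 16) × 10 = 38.7500

38.75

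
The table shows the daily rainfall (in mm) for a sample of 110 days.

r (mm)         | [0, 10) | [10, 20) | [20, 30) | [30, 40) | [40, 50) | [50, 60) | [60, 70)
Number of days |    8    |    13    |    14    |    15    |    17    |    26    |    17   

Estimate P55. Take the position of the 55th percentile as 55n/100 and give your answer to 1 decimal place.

46.2

Cumulative frequencies: 8, 21, 35, 50, 67, 93, 110
n = 110; position = 55n/100 = 60.5.
This falls in the class [40, 50): L = 40, F = 50, f = 17, h = 10.
55th percentile ≈ 40 + ((60.5 − 50) / 17) × 10 = 46.1765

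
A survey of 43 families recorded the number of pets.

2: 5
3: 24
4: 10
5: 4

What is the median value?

Cumulative frequencies: 5, 29, 39, 43
n = 43, so the median is the value in position (n+1)/2 = 22.
Position 22 falls at value 3.

3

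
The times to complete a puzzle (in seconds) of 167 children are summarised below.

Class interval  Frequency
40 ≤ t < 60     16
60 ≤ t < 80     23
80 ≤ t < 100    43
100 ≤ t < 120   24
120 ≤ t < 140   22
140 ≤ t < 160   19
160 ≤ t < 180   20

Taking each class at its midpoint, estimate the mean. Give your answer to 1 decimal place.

Midpoints: 50, 70, 90, 110, 130, 150, 170
Σfm = 16×50 + 23×70 + 43×90 + 24×110 + 22×130 + 19×150 + 20×170 = 18030
n = Σf = 167
Mean = 18030 / 167 = 107.9641

108.0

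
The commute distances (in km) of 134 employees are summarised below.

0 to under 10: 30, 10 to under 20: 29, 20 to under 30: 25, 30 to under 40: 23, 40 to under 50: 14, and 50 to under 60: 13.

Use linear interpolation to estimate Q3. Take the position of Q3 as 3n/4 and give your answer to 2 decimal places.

Cumulative frequencies: 30, 59, 84, 107, 121, 134
n = 134; position = 3n/4 = 100.5.
This falls in the class 30 to under 40: L = 30, F = 84, f = 23, h = 10.
Upper quartile ≈ 30 + ((100.5 − 84) / 23) × 10 = 37.1739

37.17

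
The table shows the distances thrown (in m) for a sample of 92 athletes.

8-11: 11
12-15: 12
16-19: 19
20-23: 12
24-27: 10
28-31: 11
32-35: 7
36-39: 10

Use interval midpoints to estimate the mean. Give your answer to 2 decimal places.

Midpoints: 9.5, 13.5, 17.5, 21.5, 25.5, 29.5, 33.5, 37.5
Σfm = 11×9.5 + 12×13.5 + 19×17.5 + 12×21.5 + 10×25.5 + 11×29.5 + 7×33.5 + 10×37.5 = 2046
n = Σf = 92
Mean = 2046 / 92 = 22.2391

22.24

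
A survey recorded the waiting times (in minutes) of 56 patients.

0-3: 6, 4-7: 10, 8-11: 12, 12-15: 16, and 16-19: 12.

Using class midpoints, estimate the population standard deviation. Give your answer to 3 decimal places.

5.133

Midpoints: 1.5, 5.5, 9.5, 13.5, 17.5
n = 56, Σfm = 604, mean = 10.7857
Σfm² = 7990
Σf(m − x̄)² = Σfm² − (Σfm)²/n = 7990 − 604²/56 = 1475.4286
Population variance = 1475.4286 / 56 = 26.3469
Standard deviation = √26.3469 = 5.1329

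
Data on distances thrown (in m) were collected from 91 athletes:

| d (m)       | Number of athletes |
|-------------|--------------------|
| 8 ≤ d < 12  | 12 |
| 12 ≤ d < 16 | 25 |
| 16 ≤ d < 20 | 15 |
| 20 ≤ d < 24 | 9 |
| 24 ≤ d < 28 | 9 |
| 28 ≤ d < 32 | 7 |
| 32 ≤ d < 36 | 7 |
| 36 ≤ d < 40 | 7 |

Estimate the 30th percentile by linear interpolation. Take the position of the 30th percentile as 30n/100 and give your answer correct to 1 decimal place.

14.4

Cumulative frequencies: 12, 37, 52, 61, 70, 77, 84, 91
n = 91; position = 30n/100 = 27.3.
This falls in the class 12 ≤ d < 16: L = 12, F = 12, f = 25, h = 4.
30th percentile ≈ 12 + ((27.3 − 12) / 25) × 4 = 14.4480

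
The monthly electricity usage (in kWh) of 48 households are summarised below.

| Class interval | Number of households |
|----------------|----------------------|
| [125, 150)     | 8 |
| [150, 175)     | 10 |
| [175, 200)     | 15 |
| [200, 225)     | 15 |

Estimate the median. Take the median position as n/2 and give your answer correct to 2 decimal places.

185.00

Cumulative frequencies: 8, 18, 33, 48
n = 48; position = n/2 = 24.
This falls in the class [175, 200): L = 175, F = 18, f = 15, h = 25.
Median ≈ 175 + ((24 − 18) / 15) × 25 = 185.0000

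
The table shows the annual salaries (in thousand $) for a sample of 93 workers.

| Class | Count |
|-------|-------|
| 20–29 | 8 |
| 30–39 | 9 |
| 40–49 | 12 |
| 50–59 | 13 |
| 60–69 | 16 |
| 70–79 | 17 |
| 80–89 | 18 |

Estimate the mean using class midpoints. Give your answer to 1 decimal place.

59.9

Midpoints: 24.5, 34.5, 44.5, 54.5, 64.5, 74.5, 84.5
Σfm = 8×24.5 + 9×34.5 + 12×44.5 + 13×54.5 + 16×64.5 + 17×74.5 + 18×84.5 = 5568.5
n = Σf = 93
Mean = 5568.5 / 93 = 59.8763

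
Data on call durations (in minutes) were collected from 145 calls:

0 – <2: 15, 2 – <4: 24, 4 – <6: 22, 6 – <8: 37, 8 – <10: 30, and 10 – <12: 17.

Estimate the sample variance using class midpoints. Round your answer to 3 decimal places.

Midpoints: 1, 3, 5, 7, 9, 11
n = 145, Σfm = 913, mean = 6.2966
Σfm² = 7081
Σf(m − x̄)² = Σfm² − (Σfm)²/n = 7081 − 913²/145 = 1332.2483
Sample variance = 1332.2483 / 144 = 9.2517

9.252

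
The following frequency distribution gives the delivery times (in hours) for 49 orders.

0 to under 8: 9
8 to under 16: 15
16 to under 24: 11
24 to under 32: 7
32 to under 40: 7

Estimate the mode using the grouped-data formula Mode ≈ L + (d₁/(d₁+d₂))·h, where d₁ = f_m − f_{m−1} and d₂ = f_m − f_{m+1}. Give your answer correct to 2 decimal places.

Modal class: 8 to under 16 (highest frequency 15).
d₁ = 15 − 9 = 6, d₂ = 15 − 11 = 4
Mode ≈ 8 + (6/(6+4)) × 8 = 8 + 4.8000 = 12.8000

12.80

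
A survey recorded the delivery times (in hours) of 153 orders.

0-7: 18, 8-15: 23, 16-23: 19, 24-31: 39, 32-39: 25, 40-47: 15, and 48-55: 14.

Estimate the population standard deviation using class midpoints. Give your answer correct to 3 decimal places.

14.182

Midpoints: 3.5, 11.5, 19.5, 27.5, 35.5, 43.5, 51.5
n = 153, Σfm = 4031.5, mean = 26.3497
Σfm² = 137002.25
Σf(m − x̄)² = Σfm² − (Σfm)²/n = 137002.25 − 4031.5²/153 = 30773.5425
Population variance = 30773.5425 / 153 = 201.1343
Standard deviation = √201.1343 = 14.1822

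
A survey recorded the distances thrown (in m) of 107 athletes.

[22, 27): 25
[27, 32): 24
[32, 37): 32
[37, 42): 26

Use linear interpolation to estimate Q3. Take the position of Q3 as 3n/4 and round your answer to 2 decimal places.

36.88

Cumulative frequencies: 25, 49, 81, 107
n = 107; position = 3n/4 = 80.25.
This falls in the class [32, 37): L = 32, F = 49, f = 32, h = 5.
Upper quartile ≈ 32 + ((80.25 − 49) / 32) × 5 = 36.8828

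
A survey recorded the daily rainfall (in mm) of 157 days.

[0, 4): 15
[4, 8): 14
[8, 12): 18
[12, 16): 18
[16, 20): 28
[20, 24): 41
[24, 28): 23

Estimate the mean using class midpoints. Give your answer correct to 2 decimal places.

16.24

Midpoints: 2, 6, 10, 14, 18, 22, 26
Σfm = 15×2 + 14×6 + 18×10 + 18×14 + 28×18 + 41×22 + 23×26 = 2550
n = Σf = 157
Mean = 2550 / 157 = 16.2420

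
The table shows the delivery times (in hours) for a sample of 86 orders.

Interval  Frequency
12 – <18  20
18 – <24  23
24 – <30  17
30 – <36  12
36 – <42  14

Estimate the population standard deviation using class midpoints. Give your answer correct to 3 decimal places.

8.307

Midpoints: 15, 21, 27, 33, 39
n = 86, Σfm = 2184, mean = 25.3953
Σfm² = 61398
Σf(m − x̄)² = Σfm² − (Σfm)²/n = 61398 − 2184²/86 = 5934.5581
Population variance = 5934.5581 / 86 = 69.0065
Standard deviation = √69.0065 = 8.3070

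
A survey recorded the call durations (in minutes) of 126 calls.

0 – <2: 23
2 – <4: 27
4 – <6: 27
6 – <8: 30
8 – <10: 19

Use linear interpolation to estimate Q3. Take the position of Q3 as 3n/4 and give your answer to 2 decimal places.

Cumulative frequencies: 23, 50, 77, 107, 126
n = 126; position = 3n/4 = 94.5.
This falls in the class 6 – <8: L = 6, F = 77, f = 30, h = 2.
Upper quartile ≈ 6 + ((94.5 − 77) / 30) × 2 = 7.1667

7.17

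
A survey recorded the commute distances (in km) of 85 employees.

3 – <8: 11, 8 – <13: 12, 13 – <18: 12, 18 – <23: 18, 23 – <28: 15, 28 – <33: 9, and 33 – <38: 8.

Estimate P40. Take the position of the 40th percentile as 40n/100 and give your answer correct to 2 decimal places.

17.58

Cumulative frequencies: 11, 23, 35, 53, 68, 77, 85
n = 85; position = 40n/100 = 34.
This falls in the class 13 – <18: L = 13, F = 23, f = 12, h = 5.
40th percentile ≈ 13 + ((34 − 23) / 12) × 5 = 17.5833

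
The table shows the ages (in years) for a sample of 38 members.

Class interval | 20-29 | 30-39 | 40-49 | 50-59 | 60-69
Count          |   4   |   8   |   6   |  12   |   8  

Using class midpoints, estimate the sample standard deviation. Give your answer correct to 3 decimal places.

Midpoints: 24.5, 34.5, 44.5, 54.5, 64.5
n = 38, Σfm = 1811, mean = 47.6579
Σfm² = 92729.5
Σf(m − x̄)² = Σfm² − (Σfm)²/n = 92729.5 − 1811²/38 = 6421.0526
Sample variance = 6421.0526 / 37 = 173.5420
Standard deviation = √173.5420 = 13.1735

13.174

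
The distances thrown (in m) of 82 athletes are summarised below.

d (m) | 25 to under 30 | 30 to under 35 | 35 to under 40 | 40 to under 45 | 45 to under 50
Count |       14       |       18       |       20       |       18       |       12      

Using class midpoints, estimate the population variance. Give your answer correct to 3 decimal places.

Midpoints: 27.5, 32.5, 37.5, 42.5, 47.5
n = 82, Σfm = 3055, mean = 37.2561
Σfm² = 117312.5
Σf(m − x̄)² = Σfm² − (Σfm)²/n = 117312.5 − 3055²/82 = 3495.1220
Population variance = 3495.1220 / 82 = 42.6234

42.623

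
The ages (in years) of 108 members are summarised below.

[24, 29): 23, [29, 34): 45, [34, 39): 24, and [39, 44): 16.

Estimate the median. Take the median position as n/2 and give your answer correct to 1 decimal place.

32.4

Cumulative frequencies: 23, 68, 92, 108
n = 108; position = n/2 = 54.
This falls in the class [29, 34): L = 29, F = 23, f = 45, h = 5.
Median ≈ 29 + ((54 − 23) / 45) × 5 = 32.4444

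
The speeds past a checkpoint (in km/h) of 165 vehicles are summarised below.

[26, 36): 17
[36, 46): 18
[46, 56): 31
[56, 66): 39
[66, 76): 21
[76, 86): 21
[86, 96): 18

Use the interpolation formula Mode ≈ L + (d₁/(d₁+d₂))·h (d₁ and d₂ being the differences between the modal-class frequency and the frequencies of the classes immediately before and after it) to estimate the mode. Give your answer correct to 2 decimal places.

59.08

Modal class: [56, 66) (highest frequency 39).
d₁ = 39 − 31 = 8, d₂ = 39 − 21 = 18
Mode ≈ 56 + (8/(8+18)) × 10 = 56 + 3.0769 = 59.0769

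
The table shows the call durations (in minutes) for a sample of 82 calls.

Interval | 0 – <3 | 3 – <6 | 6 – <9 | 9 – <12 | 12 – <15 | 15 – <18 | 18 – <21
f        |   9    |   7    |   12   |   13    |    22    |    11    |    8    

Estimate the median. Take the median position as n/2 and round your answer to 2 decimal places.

Cumulative frequencies: 9, 16, 28, 41, 63, 74, 82
n = 82; position = n/2 = 41.
This falls in the class 9 – <12: L = 9, F = 28, f = 13, h = 3.
Median ≈ 9 + ((41 − 28) / 13) × 3 = 12.0000

12.00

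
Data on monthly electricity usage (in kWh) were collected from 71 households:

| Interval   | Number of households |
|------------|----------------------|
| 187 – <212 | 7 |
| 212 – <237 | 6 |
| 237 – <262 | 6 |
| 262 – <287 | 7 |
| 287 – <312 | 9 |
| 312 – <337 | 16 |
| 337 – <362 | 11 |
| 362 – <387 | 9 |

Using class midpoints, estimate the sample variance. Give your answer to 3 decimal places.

3017.857

Midpoints: 199.5, 224.5, 249.5, 274.5, 299.5, 324.5, 349.5, 374.5
n = 71, Σfm = 21264.5, mean = 299.5000
Σfm² = 6579967.75
Σf(m − x̄)² = Σfm² − (Σfm)²/n = 6579967.75 − 21264.5²/71 = 211250.0000
Sample variance = 211250.0000 / 70 = 3017.8571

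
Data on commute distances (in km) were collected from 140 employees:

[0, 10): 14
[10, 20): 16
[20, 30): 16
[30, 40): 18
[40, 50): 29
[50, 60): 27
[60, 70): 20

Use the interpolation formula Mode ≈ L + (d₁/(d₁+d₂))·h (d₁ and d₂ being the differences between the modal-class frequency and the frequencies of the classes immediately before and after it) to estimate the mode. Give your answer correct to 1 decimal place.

Modal class: [40, 50) (highest frequency 29).
d₁ = 29 − 18 = 11, d₂ = 29 − 27 = 2
Mode ≈ 40 + (11/(11+2)) × 10 = 40 + 8.4615 = 48.4615

48.5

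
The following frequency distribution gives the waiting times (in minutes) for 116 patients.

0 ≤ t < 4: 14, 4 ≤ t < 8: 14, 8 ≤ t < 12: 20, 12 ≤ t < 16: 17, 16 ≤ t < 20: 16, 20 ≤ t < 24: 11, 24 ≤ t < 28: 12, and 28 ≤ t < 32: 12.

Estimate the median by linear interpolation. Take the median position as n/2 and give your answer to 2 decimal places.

Cumulative frequencies: 14, 28, 48, 65, 81, 92, 104, 116
n = 116; position = n/2 = 58.
This falls in the class 12 ≤ t < 16: L = 12, F = 48, f = 17, h = 4.
Median ≈ 12 + ((58 − 48) / 17) × 4 = 14.3529

14.35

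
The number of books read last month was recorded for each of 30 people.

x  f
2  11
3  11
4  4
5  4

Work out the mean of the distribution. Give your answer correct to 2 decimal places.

3.03

Values: 2, 3, 4, 5
Σfx = 11×2 + 11×3 + 4×4 + 4×5 = 91
n = Σf = 30
Mean = 91 / 30 = 3.0333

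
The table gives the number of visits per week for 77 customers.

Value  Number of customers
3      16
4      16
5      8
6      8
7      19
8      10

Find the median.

5

Cumulative frequencies: 16, 32, 40, 48, 67, 77
n = 77, so the median is the value in position (n+1)/2 = 39.
Position 39 falls at value 5.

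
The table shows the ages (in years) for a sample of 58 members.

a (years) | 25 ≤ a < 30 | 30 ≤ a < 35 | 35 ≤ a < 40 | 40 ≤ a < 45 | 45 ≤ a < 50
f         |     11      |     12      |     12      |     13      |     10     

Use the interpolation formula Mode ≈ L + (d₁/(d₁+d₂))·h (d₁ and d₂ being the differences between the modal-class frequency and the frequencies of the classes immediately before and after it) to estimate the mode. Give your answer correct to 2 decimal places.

Modal class: 40 ≤ a < 45 (highest frequency 13).
d₁ = 13 − 12 = 1, d₂ = 13 − 10 = 3
Mode ≈ 40 + (1/(1+3)) × 5 = 40 + 1.2500 = 41.2500

41.25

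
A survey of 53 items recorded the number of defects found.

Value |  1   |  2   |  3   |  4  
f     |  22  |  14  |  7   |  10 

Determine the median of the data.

2

Cumulative frequencies: 22, 36, 43, 53
n = 53, so the median is the value in position (n+1)/2 = 27.
Position 27 falls at value 2.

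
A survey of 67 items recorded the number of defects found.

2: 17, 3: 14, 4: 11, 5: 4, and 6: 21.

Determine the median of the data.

Cumulative frequencies: 17, 31, 42, 46, 67
n = 67, so the median is the value in position (n+1)/2 = 34.
Position 34 falls at value 4.

4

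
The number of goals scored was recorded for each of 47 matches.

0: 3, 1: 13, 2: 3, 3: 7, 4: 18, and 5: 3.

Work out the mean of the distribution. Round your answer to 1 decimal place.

2.7

Values: 0, 1, 2, 3, 4, 5
Σfx = 3×0 + 13×1 + 3×2 + 7×3 + 18×4 + 3×5 = 127
n = Σf = 47
Mean = 127 / 47 = 2.7021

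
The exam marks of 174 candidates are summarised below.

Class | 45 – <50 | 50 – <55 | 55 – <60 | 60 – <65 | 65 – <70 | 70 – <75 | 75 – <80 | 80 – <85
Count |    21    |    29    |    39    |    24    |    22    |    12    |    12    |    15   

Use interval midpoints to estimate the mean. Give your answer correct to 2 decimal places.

Midpoints: 47.5, 52.5, 57.5, 62.5, 67.5, 72.5, 77.5, 82.5
Σfm = 21×47.5 + 29×52.5 + 39×57.5 + 24×62.5 + 22×67.5 + 12×72.5 + 12×77.5 + 15×82.5 = 10785
n = Σf = 174
Mean = 10785 / 174 = 61.9828

61.98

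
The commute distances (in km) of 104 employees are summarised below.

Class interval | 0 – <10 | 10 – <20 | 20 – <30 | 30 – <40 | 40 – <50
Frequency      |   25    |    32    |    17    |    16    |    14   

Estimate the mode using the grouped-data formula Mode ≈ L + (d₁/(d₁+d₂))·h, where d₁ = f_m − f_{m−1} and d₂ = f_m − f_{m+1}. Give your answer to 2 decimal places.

13.18

Modal class: 10 – <20 (highest frequency 32).
d₁ = 32 − 25 = 7, d₂ = 32 − 17 = 15
Mode ≈ 10 + (7/(7+15)) × 10 = 10 + 3.1818 = 13.1818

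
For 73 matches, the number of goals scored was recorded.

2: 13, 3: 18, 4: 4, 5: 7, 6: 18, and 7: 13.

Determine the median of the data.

5

Cumulative frequencies: 13, 31, 35, 42, 60, 73
n = 73, so the median is the value in position (n+1)/2 = 37.
Position 37 falls at value 5.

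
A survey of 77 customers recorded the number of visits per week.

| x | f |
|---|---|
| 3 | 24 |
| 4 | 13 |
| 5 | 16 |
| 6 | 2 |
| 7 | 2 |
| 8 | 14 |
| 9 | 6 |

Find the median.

5

Cumulative frequencies: 24, 37, 53, 55, 57, 71, 77
n = 77, so the median is the value in position (n+1)/2 = 39.
Position 39 falls at value 5.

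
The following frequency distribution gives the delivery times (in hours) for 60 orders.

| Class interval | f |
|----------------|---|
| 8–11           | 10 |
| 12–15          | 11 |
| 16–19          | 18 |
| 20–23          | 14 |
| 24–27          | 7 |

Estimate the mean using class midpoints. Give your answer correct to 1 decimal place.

Midpoints: 9.5, 13.5, 17.5, 21.5, 25.5
Σfm = 10×9.5 + 11×13.5 + 18×17.5 + 14×21.5 + 7×25.5 = 1038
n = Σf = 60
Mean = 1038 / 60 = 17.3000

17.3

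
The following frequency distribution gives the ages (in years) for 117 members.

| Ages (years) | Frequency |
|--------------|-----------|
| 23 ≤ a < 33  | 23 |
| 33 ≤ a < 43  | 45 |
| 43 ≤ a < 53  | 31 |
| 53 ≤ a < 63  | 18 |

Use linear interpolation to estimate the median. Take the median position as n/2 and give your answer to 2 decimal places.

Cumulative frequencies: 23, 68, 99, 117
n = 117; position = n/2 = 58.5.
This falls in the class 33 ≤ a < 43: L = 33, F = 23, f = 45, h = 10.
Median ≈ 33 + ((58.5 − 23) / 45) × 10 = 40.8889

40.89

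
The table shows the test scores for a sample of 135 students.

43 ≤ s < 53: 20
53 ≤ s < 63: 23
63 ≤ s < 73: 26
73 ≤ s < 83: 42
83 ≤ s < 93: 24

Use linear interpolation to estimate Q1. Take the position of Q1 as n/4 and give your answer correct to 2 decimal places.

Cumulative frequencies: 20, 43, 69, 111, 135
n = 135; position = n/4 = 33.75.
This falls in the class 53 ≤ s < 63: L = 53, F = 20, f = 23, h = 10.
Lower quartile ≈ 53 + ((33.75 − 20) / 23) × 10 = 58.9783

58.98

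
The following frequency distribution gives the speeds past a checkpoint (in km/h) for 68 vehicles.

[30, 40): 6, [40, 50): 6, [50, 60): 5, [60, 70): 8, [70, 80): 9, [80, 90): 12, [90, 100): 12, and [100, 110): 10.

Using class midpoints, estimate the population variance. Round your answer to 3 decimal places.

Midpoints: 35, 45, 55, 65, 75, 85, 95, 105
n = 68, Σfm = 5160, mean = 75.8824
Σfm² = 424300
Σf(m − x̄)² = Σfm² − (Σfm)²/n = 424300 − 5160²/68 = 32747.0588
Population variance = 32747.0588 / 68 = 481.5744

481.574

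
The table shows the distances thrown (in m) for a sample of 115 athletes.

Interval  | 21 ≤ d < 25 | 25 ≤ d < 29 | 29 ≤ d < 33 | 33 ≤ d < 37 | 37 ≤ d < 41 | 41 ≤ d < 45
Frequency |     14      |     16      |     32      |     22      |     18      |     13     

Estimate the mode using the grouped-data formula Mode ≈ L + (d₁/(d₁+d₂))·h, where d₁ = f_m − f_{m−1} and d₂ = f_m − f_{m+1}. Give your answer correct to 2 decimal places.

31.46

Modal class: 29 ≤ d < 33 (highest frequency 32).
d₁ = 32 − 16 = 16, d₂ = 32 − 22 = 10
Mode ≈ 29 + (16/(16+10)) × 4 = 29 + 2.4615 = 31.4615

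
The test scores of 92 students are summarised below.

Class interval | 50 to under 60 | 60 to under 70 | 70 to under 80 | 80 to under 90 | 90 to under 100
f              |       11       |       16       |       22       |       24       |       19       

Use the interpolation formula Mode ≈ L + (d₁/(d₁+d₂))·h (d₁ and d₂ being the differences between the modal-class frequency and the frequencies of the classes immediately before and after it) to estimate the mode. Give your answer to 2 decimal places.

82.86

Modal class: 80 to under 90 (highest frequency 24).
d₁ = 24 − 22 = 2, d₂ = 24 − 19 = 5
Mode ≈ 80 + (2/(2+5)) × 10 = 80 + 2.8571 = 82.8571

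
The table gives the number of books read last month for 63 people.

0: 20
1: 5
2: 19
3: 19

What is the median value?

Cumulative frequencies: 20, 25, 44, 63
n = 63, so the median is the value in position (n+1)/2 = 32.
Position 32 falls at value 2.

2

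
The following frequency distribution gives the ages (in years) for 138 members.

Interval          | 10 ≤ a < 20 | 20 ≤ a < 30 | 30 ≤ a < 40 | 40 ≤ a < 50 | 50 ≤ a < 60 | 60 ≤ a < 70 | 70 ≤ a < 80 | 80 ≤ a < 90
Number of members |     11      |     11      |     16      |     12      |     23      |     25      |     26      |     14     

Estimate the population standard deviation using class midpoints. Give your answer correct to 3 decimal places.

Midpoints: 15, 25, 35, 45, 55, 65, 75, 85
n = 138, Σfm = 7570, mean = 54.8551
Σfm² = 475850
Σf(m − x̄)² = Σfm² − (Σfm)²/n = 475850 − 7570²/138 = 60597.1014
Population variance = 60597.1014 / 138 = 439.1094
Standard deviation = √439.1094 = 20.9549

20.955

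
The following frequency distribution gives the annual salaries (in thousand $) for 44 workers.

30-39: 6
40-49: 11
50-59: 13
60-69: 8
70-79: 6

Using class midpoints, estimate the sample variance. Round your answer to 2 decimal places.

Midpoints: 34.5, 44.5, 54.5, 64.5, 74.5
n = 44, Σfm = 2368, mean = 53.8182
Σfm² = 134121
Σf(m − x̄)² = Σfm² − (Σfm)²/n = 134121 − 2368²/44 = 6679.5455
Sample variance = 6679.5455 / 43 = 155.3383

155.34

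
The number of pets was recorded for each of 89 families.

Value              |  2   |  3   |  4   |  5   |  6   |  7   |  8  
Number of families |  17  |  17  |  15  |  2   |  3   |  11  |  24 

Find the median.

4

Cumulative frequencies: 17, 34, 49, 51, 54, 65, 89
n = 89, so the median is the value in position (n+1)/2 = 45.
Position 45 falls at value 4.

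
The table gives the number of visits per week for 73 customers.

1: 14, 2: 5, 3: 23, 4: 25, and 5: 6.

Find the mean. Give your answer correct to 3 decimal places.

Values: 1, 2, 3, 4, 5
Σfx = 14×1 + 5×2 + 23×3 + 25×4 + 6×5 = 223
n = Σf = 73
Mean = 223 / 73 = 3.0548

3.055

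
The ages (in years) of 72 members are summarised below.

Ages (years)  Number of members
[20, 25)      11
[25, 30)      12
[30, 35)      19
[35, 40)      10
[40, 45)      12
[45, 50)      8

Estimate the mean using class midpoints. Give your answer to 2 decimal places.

34.17

Midpoints: 22.5, 27.5, 32.5, 37.5, 42.5, 47.5
Σfm = 11×22.5 + 12×27.5 + 19×32.5 + 10×37.5 + 12×42.5 + 8×47.5 = 2460
n = Σf = 72
Mean = 2460 / 72 = 34.1667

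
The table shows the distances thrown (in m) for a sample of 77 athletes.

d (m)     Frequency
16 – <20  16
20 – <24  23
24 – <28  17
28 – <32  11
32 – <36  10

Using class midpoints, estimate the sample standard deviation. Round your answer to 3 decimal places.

5.242

Midpoints: 18, 22, 26, 30, 34
n = 77, Σfm = 1906, mean = 24.7532
Σfm² = 49268
Σf(m − x̄)² = Σfm² − (Σfm)²/n = 49268 − 1906²/77 = 2088.3117
Sample variance = 2088.3117 / 76 = 27.4778
Standard deviation = √27.4778 = 5.2419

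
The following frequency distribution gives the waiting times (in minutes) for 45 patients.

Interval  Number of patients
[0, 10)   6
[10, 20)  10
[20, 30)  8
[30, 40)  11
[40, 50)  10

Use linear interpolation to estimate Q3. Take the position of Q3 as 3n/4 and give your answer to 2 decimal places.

Cumulative frequencies: 6, 16, 24, 35, 45
n = 45; position = 3n/4 = 33.75.
This falls in the class [30, 40): L = 30, F = 24, f = 11, h = 10.
Upper quartile ≈ 30 + ((33.75 − 24) / 11) × 10 = 38.8636

38.86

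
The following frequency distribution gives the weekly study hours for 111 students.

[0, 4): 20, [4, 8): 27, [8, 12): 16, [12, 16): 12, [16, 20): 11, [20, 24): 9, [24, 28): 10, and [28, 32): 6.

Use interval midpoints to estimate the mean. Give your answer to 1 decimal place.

12.3

Midpoints: 2, 6, 10, 14, 18, 22, 26, 30
Σfm = 20×2 + 27×6 + 16×10 + 12×14 + 11×18 + 9×22 + 10×26 + 6×30 = 1366
n = Σf = 111
Mean = 1366 / 111 = 12.3063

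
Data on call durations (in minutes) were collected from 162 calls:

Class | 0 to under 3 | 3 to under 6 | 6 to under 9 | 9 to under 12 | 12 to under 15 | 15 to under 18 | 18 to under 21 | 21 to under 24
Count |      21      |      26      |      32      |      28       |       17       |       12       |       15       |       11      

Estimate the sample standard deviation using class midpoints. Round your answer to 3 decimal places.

6.252

Midpoints: 1.5, 4.5, 7.5, 10.5, 13.5, 16.5, 19.5, 22.5
n = 162, Σfm = 1650, mean = 10.1852
Σfm² = 23098.5
Σf(m − x̄)² = Σfm² − (Σfm)²/n = 23098.5 − 1650²/162 = 6292.9444
Sample variance = 6292.9444 / 161 = 39.0866
Standard deviation = √39.0866 = 6.2519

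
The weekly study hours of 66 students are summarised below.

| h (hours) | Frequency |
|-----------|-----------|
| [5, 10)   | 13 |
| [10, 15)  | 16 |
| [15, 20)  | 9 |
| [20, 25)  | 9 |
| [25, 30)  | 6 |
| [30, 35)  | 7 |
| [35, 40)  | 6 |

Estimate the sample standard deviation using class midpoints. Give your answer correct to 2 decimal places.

Midpoints: 7.5, 12.5, 17.5, 22.5, 27.5, 32.5, 37.5
n = 66, Σfm = 1275, mean = 19.3182
Σfm² = 30912.5
Σf(m − x̄)² = Σfm² − (Σfm)²/n = 30912.5 − 1275²/66 = 6281.8182
Sample variance = 6281.8182 / 65 = 96.6434
Standard deviation = √96.6434 = 9.8307

9.83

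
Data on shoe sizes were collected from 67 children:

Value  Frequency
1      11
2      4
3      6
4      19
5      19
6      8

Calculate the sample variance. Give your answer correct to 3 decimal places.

2.573

Values: 1, 2, 3, 4, 5, 6
n = 67, Σfx = 256, mean = 3.8209
Σfx² = 1148
Σf(x − x̄)² = Σfx² − (Σfx)²/n = 1148 − 256²/67 = 169.8507
Sample variance = 169.8507 / 66 = 2.5735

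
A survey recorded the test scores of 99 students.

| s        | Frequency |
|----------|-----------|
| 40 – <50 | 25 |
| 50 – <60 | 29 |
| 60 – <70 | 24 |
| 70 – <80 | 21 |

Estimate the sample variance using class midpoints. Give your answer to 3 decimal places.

Midpoints: 45, 55, 65, 75
n = 99, Σfm = 5855, mean = 59.1414
Σfm² = 357875
Σf(m − x̄)² = Σfm² − (Σfm)²/n = 357875 − 5855²/99 = 11602.0202
Sample variance = 11602.0202 / 98 = 118.3880

118.388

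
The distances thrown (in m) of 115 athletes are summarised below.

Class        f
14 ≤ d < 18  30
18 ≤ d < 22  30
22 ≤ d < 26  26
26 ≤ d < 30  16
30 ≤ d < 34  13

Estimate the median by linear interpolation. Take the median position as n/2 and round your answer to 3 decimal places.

Cumulative frequencies: 30, 60, 86, 102, 115
n = 115; position = n/2 = 57.5.
This falls in the class 18 ≤ d < 22: L = 18, F = 30, f = 30, h = 4.
Median ≈ 18 + ((57.5 − 30) / 30) × 4 = 21.6667

21.667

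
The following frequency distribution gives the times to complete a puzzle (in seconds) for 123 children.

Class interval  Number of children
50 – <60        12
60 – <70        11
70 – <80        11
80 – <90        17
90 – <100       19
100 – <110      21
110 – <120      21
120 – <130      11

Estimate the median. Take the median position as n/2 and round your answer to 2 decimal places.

Cumulative frequencies: 12, 23, 34, 51, 70, 91, 112, 123
n = 123; position = n/2 = 61.5.
This falls in the class 90 – <100: L = 90, F = 51, f = 19, h = 10.
Median ≈ 90 + ((61.5 − 51) / 19) × 10 = 95.5263

95.53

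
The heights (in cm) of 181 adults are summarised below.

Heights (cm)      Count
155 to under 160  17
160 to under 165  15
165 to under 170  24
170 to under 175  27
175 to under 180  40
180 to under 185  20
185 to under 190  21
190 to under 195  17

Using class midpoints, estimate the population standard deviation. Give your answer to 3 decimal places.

Midpoints: 157.5, 162.5, 167.5, 172.5, 177.5, 182.5, 187.5, 192.5
n = 181, Σfm = 31752.5, mean = 175.4282
Σfm² = 5589181.25
Σf(m − x̄)² = Σfm² − (Σfm)²/n = 5589181.25 − 31752.5²/181 = 18898.0663
Population variance = 18898.0663 / 181 = 104.4092
Standard deviation = √104.4092 = 10.2181

10.218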